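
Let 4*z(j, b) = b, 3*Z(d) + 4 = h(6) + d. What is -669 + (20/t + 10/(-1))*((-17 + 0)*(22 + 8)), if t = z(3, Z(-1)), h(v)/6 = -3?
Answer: 224313/23 ≈ 9752.7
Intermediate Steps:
h(v) = -18 (h(v) = 6*(-3) = -18)
Z(d) = -22/3 + d/3 (Z(d) = -4/3 + (-18 + d)/3 = -4/3 + (-6 + d/3) = -22/3 + d/3)
z(j, b) = b/4
t = -23/12 (t = (-22/3 + (1/3)*(-1))/4 = (-22/3 - 1/3)/4 = (1/4)*(-23/3) = -23/12 ≈ -1.9167)
-669 + (20/t + 10/(-1))*((-17 + 0)*(22 + 8)) = -669 + (20/(-23/12) + 10/(-1))*((-17 + 0)*(22 + 8)) = -669 + (20*(-12/23) + 10*(-1))*(-17*30) = -669 + (-240/23 - 10)*(-510) = -669 - 470/23*(-510) = -669 + 239700/23 = 224313/23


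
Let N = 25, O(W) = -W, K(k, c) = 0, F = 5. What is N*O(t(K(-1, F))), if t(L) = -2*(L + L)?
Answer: 0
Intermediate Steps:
t(L) = -4*L
N*O(t(K(-1, F))) = 25*(-(-4)*0) = 25*(-1*0) = 25*0 = 0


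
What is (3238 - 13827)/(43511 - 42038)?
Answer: -10589/1473 ≈ -7.1887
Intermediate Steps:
(3238 - 13827)/(43511 - 42038) = -10589/1473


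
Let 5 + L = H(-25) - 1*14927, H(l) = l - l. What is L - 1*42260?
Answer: -57192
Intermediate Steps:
H(l) = 0
L = -14932 (L = -5 + (0 - 1*14927) = -5 + (0 - 14927) = -5 - 14927 = -14932)
L - 1*42260 = -14932 - 1*42260 = -14932 - 42260 = -57192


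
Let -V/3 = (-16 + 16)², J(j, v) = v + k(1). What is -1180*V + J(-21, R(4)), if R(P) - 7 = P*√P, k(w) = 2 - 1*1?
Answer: 16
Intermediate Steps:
k(w) = 1 (k(w) = 2 - 1 = 1)
R(P) = 7 + P^(3/2) (R(P) = 7 + P*√P = 7 + P^(3/2))
J(j, v) = 1 + v (J(j, v) = v + 1 = 1 + v)
V = 0 (V = -3*(-16 + 16)² = -3*0² = -3*0 = 0)
-1180*V + J(-21, R(4)) = -1180*0 + (1 + (7 + 4^(3/2))) = 0 + (1 + (7 + 8)) = 0 + (1 + 15) = 0 + 16 = 16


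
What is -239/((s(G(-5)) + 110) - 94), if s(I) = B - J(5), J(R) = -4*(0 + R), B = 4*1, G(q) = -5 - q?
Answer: -239/40 ≈ -5.9750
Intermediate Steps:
B = 4
J(R) = -4*R
s(I) = 24 (s(I) = 4 - (-4)*5 = 4 - 1*(-20) = 4 + 20 = 24)
-239/((s(G(-5)) + 110) - 94) = -239/((24 + 110) - 94) = -239/(134 - 94) = -239/40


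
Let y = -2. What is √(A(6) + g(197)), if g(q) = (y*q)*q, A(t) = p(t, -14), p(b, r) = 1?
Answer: I*√77617 ≈ 278.6*I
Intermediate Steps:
A(t) = 1
g(q) = -2*q² (g(q) = (-2*q)*q = -2*q²)
√(A(6) + g(197)) = √(1 - 2*197²) = √(1 - 2*38809) = √(1 - 77618) = √(-77617) = I*√77617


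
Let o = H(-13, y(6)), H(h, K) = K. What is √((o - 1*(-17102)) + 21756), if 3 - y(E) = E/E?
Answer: 2*√9715 ≈ 197.13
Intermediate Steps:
y(E) = 2 (y(E) = 3 - E/E = 3 - 1*1 = 3 - 1 = 2)
o = 2
√((o - 1*(-17102)) + 21756) = √((2 - 1*(-17102)) + 21756) = √((2 + 17102) + 21756) = √(17104 + 21756) = √38860 = 2*√9715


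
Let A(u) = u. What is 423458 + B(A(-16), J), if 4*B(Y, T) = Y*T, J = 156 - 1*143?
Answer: 423406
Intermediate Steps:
J = 13 (J = 156 - 143 = 13)
B(Y, T) = T*Y/4 (B(Y, T) = (Y*T)/4 = (T*Y)/4 = T*Y/4)
423458 + B(A(-16), J) = 423458 + (¼)*13*(-16) = 423458 - 52 = 423406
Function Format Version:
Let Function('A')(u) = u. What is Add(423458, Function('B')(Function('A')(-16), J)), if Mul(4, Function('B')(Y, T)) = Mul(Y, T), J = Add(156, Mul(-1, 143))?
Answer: 423406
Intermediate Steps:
J = 13 (J = Add(156, -143) = 13)
Function('B')(Y, T) = Mul(Rational(1, 4), T, Y) (Function('B')(Y, T) = Mul(Rational(1, 4), Mul(Y, T)) = Mul(Rational(1, 4), Mul(T, Y)) = Mul(Rational(1, 4), T, Y))
Add(423458, Function('B')(Function('A')(-16), J)) = Add(423458, Mul(Rational(1, 4), 13, -16)) = Add(423458, -52) = 423406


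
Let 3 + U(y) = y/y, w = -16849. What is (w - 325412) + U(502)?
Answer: -342263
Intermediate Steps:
U(y) = -2 (U(y) = -3 + y/y = -3 + 1 = -2)
(w - 325412) + U(502) = (-16849 - 325412) - 2 = -342261 - 2 = -342263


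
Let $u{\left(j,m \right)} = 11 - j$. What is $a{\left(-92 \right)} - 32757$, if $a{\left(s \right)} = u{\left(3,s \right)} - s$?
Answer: $-32657$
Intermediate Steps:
$a{\left(s \right)} = 8 - s$ ($a{\left(s \right)} = \left(11 - 3\right) - s = 8 - s$)
$a{\left(-92 \right)} - 32757 = \left(8 - -92\right) - 32757 = \left(8 + 92\right) - 32757 = 100 - 32757 = -32657$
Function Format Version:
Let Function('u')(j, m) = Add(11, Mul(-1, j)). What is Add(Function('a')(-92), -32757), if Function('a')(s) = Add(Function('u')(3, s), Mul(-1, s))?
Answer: -32657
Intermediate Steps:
Function('a')(s) = Add(8, Mul(-1, s)) (Function('a')(s) = Add(Add(11, Mul(-1, 3)), Mul(-1, s)) = Add(Add(11, -3), Mul(-1, s)) = Add(8, Mul(-1, s)))
Add(Function('a')(-92), -32757) = Add(Add(8, Mul(-1, -92)), -32757) = Add(Add(8, 92), -32757) = Add(100, -32757) = -32657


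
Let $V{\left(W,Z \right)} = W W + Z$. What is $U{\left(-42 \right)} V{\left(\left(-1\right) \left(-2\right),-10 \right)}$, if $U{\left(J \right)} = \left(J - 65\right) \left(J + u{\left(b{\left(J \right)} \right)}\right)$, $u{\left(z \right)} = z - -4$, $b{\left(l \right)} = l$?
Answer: $-51360$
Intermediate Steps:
$u{\left(z \right)} = 4 + z$ ($u{\left(z \right)} = z + 4 = 4 + z$)
$U{\left(J \right)} = \left(-65 + J\right) \left(4 + 2 J\right)$ ($U{\left(J \right)} = \left(J - 65\right) \left(J + \left(4 + J\right)\right) = \left(-65 + J\right) \left(4 + 2 J\right)$)
$V{\left(W,Z \right)} = Z + W^{2}$ ($V{\left(W,Z \right)} = W^{2} + Z = Z + W^{2}$)
$U{\left(-42 \right)} V{\left(\left(-1\right) \left(-2\right),-10 \right)} = \left(-260 - -5292 + 2 \left(-42\right)^{2}\right) \left(-10 + \left(\left(-1\right) \left(-2\right)\right)^{2}\right) = \left(-260 + 5292 + 2 \cdot 1764\right) \left(-10 + 2^{2}\right) = \left(-260 + 5292 + 3528\right) \left(-10 + 4\right) = 8560 \left(-6\right) = -51360$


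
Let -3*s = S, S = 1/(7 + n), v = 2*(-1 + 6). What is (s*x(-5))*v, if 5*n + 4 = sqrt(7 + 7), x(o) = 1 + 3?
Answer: -6200/2841 + 200*sqrt(14)/2841 ≈ -1.9189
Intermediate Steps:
x(o) = 4
n = -4/5 + sqrt(14)/5 (n = -4/5 + sqrt(7 + 7)/5 = -4/5 + sqrt(14)/5 ≈ -0.051669)
v = 10 (v = 2*5 = 10)
S = 1/(31/5 + sqrt(14)/5) (S = 1/(7 + (-4/5 + sqrt(14)/5)) = 1/(31/5 + sqrt(14)/5) ≈ 0.14392)
s = -155/2841 + 5*sqrt(14)/2841 (s = -(155/947 - 5*sqrt(14)/947)/3 = -155/2841 + 5*sqrt(14)/2841 ≈ -0.047973)
(s*x(-5))*v = ((-155/2841 + 5*sqrt(14)/2841)*4)*10 = (-620/2841 + 20*sqrt(14)/2841)*10 = -6200/2841 + 200*sqrt(14)/2841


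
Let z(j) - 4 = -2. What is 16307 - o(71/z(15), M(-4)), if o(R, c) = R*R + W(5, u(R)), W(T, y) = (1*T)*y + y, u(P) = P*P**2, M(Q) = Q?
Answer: -506773/2 ≈ -2.5339e+5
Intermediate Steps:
z(j) = 2 (z(j) = 4 - 2 = 2)
u(P) = P**3
W(T, y) = y + T*y (W(T, y) = T*y + y = y + T*y)
o(R, c) = R**2 + 6*R**3 (o(R, c) = R*R + R**3*(1 + 5) = R**2 + R**3*6 = R**2 + 6*R**3)
16307 - o(71/z(15), M(-4)) = 16307 - (71/2)**2*(1 + 6*(71/2)) = 16307 - 5041*(1 + 213)/4 = 16307 - 5041*214/4 = 16307 - 1*539387/2 = 16307 - 539387/2 = -506773/2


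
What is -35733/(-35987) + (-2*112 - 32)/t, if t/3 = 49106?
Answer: 2627450711/2650766433 ≈ 0.99120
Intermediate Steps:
t = 147318 (t = 3*49106 = 147318)
-35733/(-35987) + (-2*112 - 32)/t = -35733/(-35987) + (-2*112 - 32)/147318 = -35733*(-1/35987) + (-224 - 32)*(1/147318) = 35733/35987 - 256*1/147318 = 35733/35987 - 128/73659 = 2627450711/2650766433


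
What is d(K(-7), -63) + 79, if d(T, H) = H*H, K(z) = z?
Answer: 4048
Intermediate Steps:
d(T, H) = H²
d(K(-7), -63) + 79 = (-63)² + 79 = 3969 + 79 = 4048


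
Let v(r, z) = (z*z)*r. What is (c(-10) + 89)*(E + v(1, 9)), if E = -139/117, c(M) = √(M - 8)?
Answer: 831082/117 + 9338*I*√2/39 ≈ 7103.3 + 338.61*I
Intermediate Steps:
c(M) = √(-8 + M)
v(r, z) = r*z² (v(r, z) = z²*r = r*z²)
E = -139/117 (E = -139*1/117 = -139/117 ≈ -1.1880)
(c(-10) + 89)*(E + v(1, 9)) = (√(-8 - 10) + 89)*(-139/117 + 1*9²) = (√(-18) + 89)*(-139/117 + 1*81) = (3*I*√2 + 89)*(-139/117 + 81) = (89 + 3*I*√2)*(9338/117) = 831082/117 + 9338*I*√2/39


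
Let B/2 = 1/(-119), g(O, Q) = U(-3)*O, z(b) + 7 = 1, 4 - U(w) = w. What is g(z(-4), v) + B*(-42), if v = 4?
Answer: -702/17 ≈ -41.294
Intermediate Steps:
U(w) = 4 - w
z(b) = -6 (z(b) = -7 + 1 = -6)
g(O, Q) = 7*O (g(O, Q) = (4 - 1*(-3))*O = (4 + 3)*O = 7*O)
B = -2/119 (B = 2/(-119) = 2*(-1/119) = -2/119 ≈ -0.016807)
g(z(-4), v) + B*(-42) = 7*(-6) - 2/119*(-42) = -42 + 12/17 = -702/17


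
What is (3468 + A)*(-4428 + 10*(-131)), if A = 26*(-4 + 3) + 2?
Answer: -19761672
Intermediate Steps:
A = -24 (A = 26*(-1) + 2 = -26 + 2 = -24)
(3468 + A)*(-4428 + 10*(-131)) = (3468 - 24)*(-4428 + 10*(-131)) = 3444*(-4428 - 1310) = 3444*(-5738) = -19761672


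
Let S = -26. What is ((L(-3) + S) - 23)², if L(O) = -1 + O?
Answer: 2809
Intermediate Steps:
((L(-3) + S) - 23)² = (((-1 - 3) - 26) - 23)² = ((-4 - 26) - 23)² = (-30 - 23)² = (-53)² = 2809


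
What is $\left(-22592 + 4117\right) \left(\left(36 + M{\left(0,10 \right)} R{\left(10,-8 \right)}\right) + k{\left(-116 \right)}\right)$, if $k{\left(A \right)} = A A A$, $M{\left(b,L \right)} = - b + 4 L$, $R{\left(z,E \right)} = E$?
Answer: $28842800500$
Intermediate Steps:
$k{\left(A \right)} = A^{3}$ ($k{\left(A \right)} = A A^{2} = A^{3}$)
$\left(-22592 + 4117\right) \left(\left(36 + M{\left(0,10 \right)} R{\left(10,-8 \right)}\right) + k{\left(-116 \right)}\right) = \left(-22592 + 4117\right) \left(\left(36 + \left(\left(-1\right) 0 + 4 \cdot 10\right) \left(-8\right)\right) + \left(-116\right)^{3}\right) = - 18475 \left(\left(36 + \left(0 + 40\right) \left(-8\right)\right) - 1560896\right) = - 18475 \left(\left(36 + 40 \left(-8\right)\right) - 1560896\right) = - 18475 \left(\left(36 - 320\right) - 1560896\right) = - 18475 \left(-284 - 1560896\right) = \left(-18475\right) \left(-1561180\right) = 28842800500$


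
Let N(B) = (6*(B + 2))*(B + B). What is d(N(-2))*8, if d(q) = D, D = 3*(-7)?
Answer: -168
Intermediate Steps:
D = -21
N(B) = 2*B*(12 + 6*B) (N(B) = (6*(2 + B))*(2*B) = (12 + 6*B)*(2*B) = 2*B*(12 + 6*B))
d(q) = -21
d(N(-2))*8 = -21*8 = -168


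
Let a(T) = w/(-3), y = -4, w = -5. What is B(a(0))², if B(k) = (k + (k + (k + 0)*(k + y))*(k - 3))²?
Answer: 244140625/531441 ≈ 459.39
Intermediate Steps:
a(T) = 5/3 (a(T) = -5/(-3) = -5*(-⅓) = 5/3)
B(k) = (k + (-3 + k)*(k + k*(-4 + k)))² (B(k) = (k + (k + (k + 0)*(k - 4))*(k - 3))² = (k + (k + k*(-4 + k))*(-3 + k))² = (k + (-3 + k)*(k + k*(-4 + k)))²)
B(a(0))² = ((5/3)²*(10 + (5/3)² - 6*5/3)²)² = (25*(10 + 25/9 - 10)²/9)² = (25*(25/9)²/9)² = ((25/9)*(625/81))² = (15625/729)² = 244140625/531441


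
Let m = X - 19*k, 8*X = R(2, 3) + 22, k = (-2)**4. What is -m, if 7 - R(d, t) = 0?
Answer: 2403/8 ≈ 300.38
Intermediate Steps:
k = 16
R(d, t) = 7 (R(d, t) = 7 - 1*0 = 7 + 0 = 7)
X = 29/8 (X = (7 + 22)/8 = (1/8)*29 = 29/8 ≈ 3.6250)
m = -2403/8 (m = 29/8 - 19*16 = 29/8 - 304 = -2403/8 ≈ -300.38)
-m = -1*(-2403/8) = 2403/8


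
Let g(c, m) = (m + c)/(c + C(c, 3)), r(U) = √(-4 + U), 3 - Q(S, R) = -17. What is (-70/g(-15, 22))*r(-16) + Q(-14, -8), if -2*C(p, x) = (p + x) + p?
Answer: 20 + 30*I*√5 ≈ 20.0 + 67.082*I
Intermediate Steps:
C(p, x) = -p - x/2 (C(p, x) = -((p + x) + p)/2 = -(x + 2*p)/2 = -p - x/2)
Q(S, R) = 20 (Q(S, R) = 3 - 1*(-17) = 3 + 17 = 20)
g(c, m) = -2*c/3 - 2*m/3 (g(c, m) = (m + c)/(c + (-c - ½*3)) = (c + m)/(c + (-c - 3/2)) = (c + m)/(c + (-3/2 - c)) = (c + m)/(-3/2) = (c + m)*(-⅔) = -2*c/3 - 2*m/3)
(-70/g(-15, 22))*r(-16) + Q(-14, -8) = (-70/(-⅔*(-15) - ⅔*22))*√(-4 - 16) + 20 = (-70/(10 - 44/3))*√(-20) + 20 = (-70/(-14/3))*(2*I*√5) + 20 = (-70*(-3/14))*(2*I*√5) + 20 = 15*(2*I*√5) + 20 = 30*I*√5 + 20 = 20 + 30*I*√5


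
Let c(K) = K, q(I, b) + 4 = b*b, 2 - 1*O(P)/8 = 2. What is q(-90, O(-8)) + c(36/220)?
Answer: -211/55 ≈ -3.8364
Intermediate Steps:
O(P) = 0 (O(P) = 16 - 8*2 = 16 - 16 = 0)
q(I, b) = -4 + b² (q(I, b) = -4 + b*b = -4 + b²)
q(-90, O(-8)) + c(36/220) = (-4 + 0²) + 36/220 = (-4 + 0) + 36*(1/220) = -4 + 9/55 = -211/55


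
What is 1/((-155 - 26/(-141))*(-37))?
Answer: 141/807673 ≈ 0.00017458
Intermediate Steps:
1/((-155 - 26/(-141))*(-37)) = 1/((-155 - 26*(-1/141))*(-37)) = 1/((-155 + 26/141)*(-37)) = 1/(-21829/141*(-37)) = 1/(807673/141) = 141/807673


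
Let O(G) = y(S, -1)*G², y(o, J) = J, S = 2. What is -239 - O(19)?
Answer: 122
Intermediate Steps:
O(G) = -G²
-239 - O(19) = -239 - (-1)*19² = -239 - (-1)*361 = -239 - 1*(-361) = -239 + 361 = 122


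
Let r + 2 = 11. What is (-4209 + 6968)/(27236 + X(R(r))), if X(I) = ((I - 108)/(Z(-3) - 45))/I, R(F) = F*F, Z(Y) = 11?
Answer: 281418/2778073 ≈ 0.10130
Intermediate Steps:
r = 9 (r = -2 + 11 = 9)
R(F) = F²
X(I) = (54/17 - I/34)/I (X(I) = ((I - 108)/(11 - 45))/I = ((-108 + I)/(-34))/I = ((-108 + I)*(-1/34))/I = (54/17 - I/34)/I)
(-4209 + 6968)/(27236 + X(R(r))) = (-4209 + 6968)/(27236 + (108 - 1*9²)/(34*(9²))) = 2759/(27236 + (1/34)*(108 - 1*81)/81) = 2759/(27236 + (1/34)*(1/81)*(108 - 81)) = 2759/(27236 + (1/34)*(1/81)*27) = 2759/(27236 + 1/102) = 2759/(2778073/102) = 2759*(102/2778073) = 281418/2778073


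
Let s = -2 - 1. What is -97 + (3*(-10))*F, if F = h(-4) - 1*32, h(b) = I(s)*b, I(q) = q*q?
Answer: 1943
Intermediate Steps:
s = -3
I(q) = q²
h(b) = 9*b (h(b) = (-3)²*b = 9*b)
F = -68 (F = 9*(-4) - 1*32 = -36 - 32 = -68)
-97 + (3*(-10))*F = -97 + (3*(-10))*(-68) = -97 - 30*(-68) = -97 + 2040 = 1943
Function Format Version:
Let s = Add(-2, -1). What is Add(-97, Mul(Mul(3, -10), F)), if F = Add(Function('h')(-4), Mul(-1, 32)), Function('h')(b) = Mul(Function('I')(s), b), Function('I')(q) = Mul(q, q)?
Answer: 1943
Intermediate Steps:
s = -3
Function('I')(q) = Pow(q, 2)
Function('h')(b) = Mul(9, b) (Function('h')(b) = Mul(Pow(-3, 2), b) = Mul(9, b))
F = -68 (F = Add(Mul(9, -4), Mul(-1, 32)) = Add(-36, -32) = -68)
Add(-97, Mul(Mul(3, -10), F)) = Add(-97, Mul(Mul(3, -10), -68)) = Add(-97, Mul(-30, -68)) = Add(-97, 2040) = 1943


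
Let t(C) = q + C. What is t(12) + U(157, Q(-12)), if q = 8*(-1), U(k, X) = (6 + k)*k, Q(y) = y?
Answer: 25595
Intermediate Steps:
U(k, X) = k*(6 + k)
q = -8
t(C) = -8 + C
t(12) + U(157, Q(-12)) = (-8 + 12) + 157*(6 + 157) = 4 + 157*163 = 4 + 25591 = 25595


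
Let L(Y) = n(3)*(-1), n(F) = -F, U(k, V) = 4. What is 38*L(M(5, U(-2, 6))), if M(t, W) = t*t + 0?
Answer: 114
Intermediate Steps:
M(t, W) = t² (M(t, W) = t² + 0 = t²)
L(Y) = 3 (L(Y) = -1*3*(-1) = -3*(-1) = 3)
38*L(M(5, U(-2, 6))) = 38*3 = 114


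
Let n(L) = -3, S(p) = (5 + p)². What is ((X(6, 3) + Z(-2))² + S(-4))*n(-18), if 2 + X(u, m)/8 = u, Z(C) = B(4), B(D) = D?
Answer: -3891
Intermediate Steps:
Z(C) = 4
X(u, m) = -16 + 8*u
((X(6, 3) + Z(-2))² + S(-4))*n(-18) = (((-16 + 8*6) + 4)² + (5 - 4)²)*(-3) = (((-16 + 48) + 4)² + 1²)*(-3) = ((32 + 4)² + 1)*(-3) = (36² + 1)*(-3) = (1296 + 1)*(-3) = 1297*(-3) = -3891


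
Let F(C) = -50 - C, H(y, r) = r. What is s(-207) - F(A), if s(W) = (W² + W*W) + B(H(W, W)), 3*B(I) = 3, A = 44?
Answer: 85793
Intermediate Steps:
B(I) = 1 (B(I) = (⅓)*3 = 1)
s(W) = 1 + 2*W² (s(W) = (W² + W*W) + 1 = (W² + W²) + 1 = 2*W² + 1 = 1 + 2*W²)
s(-207) - F(A) = (1 + 2*(-207)²) - (-50 - 1*44) = (1 + 2*42849) - (-50 - 44) = (1 + 85698) - 1*(-94) = 85699 + 94 = 85793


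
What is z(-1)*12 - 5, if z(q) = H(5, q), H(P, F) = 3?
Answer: 31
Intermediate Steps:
z(q) = 3
z(-1)*12 - 5 = 3*12 - 5 = 36 - 5 = 31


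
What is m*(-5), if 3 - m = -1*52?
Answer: -275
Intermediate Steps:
m = 55 (m = 3 - (-1)*52 = 3 - 1*(-52) = 3 + 52 = 55)
m*(-5) = 55*(-5) = -275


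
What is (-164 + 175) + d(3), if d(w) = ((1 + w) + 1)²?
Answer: 36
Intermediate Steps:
d(w) = (2 + w)²
(-164 + 175) + d(3) = (-164 + 175) + (2 + 3)² = 11 + 5² = 11 + 25 = 36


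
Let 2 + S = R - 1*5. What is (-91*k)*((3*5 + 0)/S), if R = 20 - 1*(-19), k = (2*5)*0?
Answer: 0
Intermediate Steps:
k = 0 (k = 10*0 = 0)
R = 39 (R = 20 + 19 = 39)
S = 32 (S = -2 + (39 - 1*5) = -2 + (39 - 5) = -2 + 34 = 32)
(-91*k)*((3*5 + 0)/S) = (-91*0)*((3*5 + 0)/32) = 0*((15 + 0)*(1/32)) = 0*(15*(1/32)) = 0*(15/32) = 0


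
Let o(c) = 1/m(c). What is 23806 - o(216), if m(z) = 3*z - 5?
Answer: 15307257/643 ≈ 23806.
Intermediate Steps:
m(z) = -5 + 3*z
o(c) = 1/(-5 + 3*c)
23806 - o(216) = 23806 - 1/(-5 + 3*216) = 23806 - 1/(-5 + 648) = 23806 - 1/643 = 15307257/643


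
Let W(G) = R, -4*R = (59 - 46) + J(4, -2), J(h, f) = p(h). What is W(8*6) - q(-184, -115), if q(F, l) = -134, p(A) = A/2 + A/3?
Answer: 1559/12 ≈ 129.92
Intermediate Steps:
p(A) = 5*A/6 (p(A) = A*(½) + A*(⅓) = A/2 + A/3 = 5*A/6)
J(h, f) = 5*h/6
R = -49/12 (R = -((59 - 46) + (⅚)*4)/4 = -(13 + 10/3)/4 = -¼*49/3 = -49/12 ≈ -4.0833)
W(G) = -49/12
W(8*6) - q(-184, -115) = -49/12 - 1*(-134) = -49/12 + 134 = 1559/12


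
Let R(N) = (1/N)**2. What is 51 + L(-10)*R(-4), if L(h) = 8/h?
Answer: 1019/20 ≈ 50.950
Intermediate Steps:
R(N) = N**(-2)
51 + L(-10)*R(-4) = 51 + (8/(-10))/(-4)**2 = 51 + (8*(-1/10))*(1/16) = 51 - 4/5*1/16 = 51 - 1/20 = 1019/20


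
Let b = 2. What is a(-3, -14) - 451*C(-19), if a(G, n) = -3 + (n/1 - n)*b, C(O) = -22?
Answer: 9919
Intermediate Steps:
a(G, n) = -3 (a(G, n) = -3 + (n/1 - n)*2 = -3 + (n*1 - n)*2 = -3 + (n - n)*2 = -3 + 0*2 = -3 + 0 = -3)
a(-3, -14) - 451*C(-19) = -3 - 451*(-22) = -3 + 9922 = 9919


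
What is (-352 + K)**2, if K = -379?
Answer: 534361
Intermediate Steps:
(-352 + K)**2 = (-352 - 379)**2 = (-731)**2 = 534361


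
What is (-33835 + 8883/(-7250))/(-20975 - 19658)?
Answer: 245312633/294589250 ≈ 0.83273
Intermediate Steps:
(-33835 + 8883/(-7250))/(-20975 - 19658) = (-33835 + 8883*(-1/7250))/(-40633) = (-33835 - 8883/7250)*(-1/40633) = -245312633/7250*(-1/40633) = 245312633/294589250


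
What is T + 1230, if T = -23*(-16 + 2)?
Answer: 1552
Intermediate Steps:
T = 322 (T = -23*(-14) = 322)
T + 1230 = 322 + 1230 = 1552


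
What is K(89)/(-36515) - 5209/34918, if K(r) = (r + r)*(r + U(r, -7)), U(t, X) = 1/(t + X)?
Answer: -30481588933/52276261570 ≈ -0.58309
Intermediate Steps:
U(t, X) = 1/(X + t)
K(r) = 2*r*(r + 1/(-7 + r)) (K(r) = (r + r)*(r + 1/(-7 + r)) = (2*r)*(r + 1/(-7 + r)) = 2*r*(r + 1/(-7 + r)))
K(89)/(-36515) - 5209/34918 = (2*89*(1 + 89*(-7 + 89))/(-7 + 89))/(-36515) - 5209/34918 = (2*89*(1 + 89*82)/82)*(-1/36515) - 5209*1/34918 = (2*89*(1/82)*(1 + 7298))*(-1/36515) - 5209/34918 = (2*89*(1/82)*7299)*(-1/36515) - 5209/34918 = (649611/41)*(-1/36515) - 5209/34918 = -649611/1497115 - 5209/34918 = -30481588933/52276261570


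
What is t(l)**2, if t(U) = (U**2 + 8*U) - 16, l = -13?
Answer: 2401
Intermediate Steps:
t(U) = -16 + U**2 + 8*U
t(l)**2 = (-16 + (-13)**2 + 8*(-13))**2 = (-16 + 169 - 104)**2 = 49**2 = 2401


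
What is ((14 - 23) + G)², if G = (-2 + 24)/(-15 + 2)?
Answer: 19321/169 ≈ 114.33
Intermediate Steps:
G = -22/13 (G = 22/(-13) = 22*(-1/13) = -22/13 ≈ -1.6923)
((14 - 23) + G)² = ((14 - 23) - 22/13)² = (-9 - 22/13)² = (-139/13)² = 19321/169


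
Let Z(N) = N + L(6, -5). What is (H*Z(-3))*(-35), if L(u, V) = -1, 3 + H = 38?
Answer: 4900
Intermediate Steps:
H = 35 (H = -3 + 38 = 35)
Z(N) = -1 + N (Z(N) = N - 1 = -1 + N)
(H*Z(-3))*(-35) = (35*(-1 - 3))*(-35) = (35*(-4))*(-35) = -140*(-35) = 4900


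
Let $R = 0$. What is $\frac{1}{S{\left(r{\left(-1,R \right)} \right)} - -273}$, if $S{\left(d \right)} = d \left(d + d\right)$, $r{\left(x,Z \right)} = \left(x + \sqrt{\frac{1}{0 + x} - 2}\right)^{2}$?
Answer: $- \frac{i}{- 257 i + 16 \sqrt{3}} \approx 0.0038463 - 0.00041476 i$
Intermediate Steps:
$r{\left(x,Z \right)} = \left(x + \sqrt{-2 + \frac{1}{x}}\right)^{2}$ ($r{\left(x,Z \right)} = \left(x + \sqrt{\frac{1}{x} - 2}\right)^{2} = \left(x + \sqrt{-2 + \frac{1}{x}}\right)^{2}$)
$S{\left(d \right)} = 2 d^{2}$ ($S{\left(d \right)} = d 2 d = 2 d^{2}$)
$\frac{1}{S{\left(r{\left(-1,R \right)} \right)} - -273} = \frac{1}{2 \left(\left(-1 + \sqrt{-2 + \frac{1}{-1}}\right)^{2}\right)^{2} - -273} = \frac{1}{2 \left(\left(-1 + \sqrt{-2 - 1}\right)^{2}\right)^{2} + \left(-97 + 370\right)} = \frac{1}{2 \left(\left(-1 + \sqrt{-3}\right)^{2}\right)^{2} + 273} = \frac{1}{2 \left(\left(-1 + i \sqrt{3}\right)^{2}\right)^{2} + 273} = \frac{1}{2 \left(-1 + i \sqrt{3}\right)^{4} + 273} = \frac{1}{273 + 2 \left(-1 + i \sqrt{3}\right)^{4}}$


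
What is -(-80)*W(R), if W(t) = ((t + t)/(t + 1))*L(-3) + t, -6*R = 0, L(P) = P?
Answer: 0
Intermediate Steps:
R = 0 (R = -⅙*0 = 0)
W(t) = t - 6*t/(1 + t) (W(t) = ((t + t)/(t + 1))*(-3) + t = ((2*t)/(1 + t))*(-3) + t = (2*t/(1 + t))*(-3) + t = -6*t/(1 + t) + t = t - 6*t/(1 + t))
-(-80)*W(R) = -(-80)*0*(-5 + 0)/(1 + 0) = -(-80)*0*(-5)/1 = -(-80)*0*1*(-5) = -(-80)*0 = -5*0 = 0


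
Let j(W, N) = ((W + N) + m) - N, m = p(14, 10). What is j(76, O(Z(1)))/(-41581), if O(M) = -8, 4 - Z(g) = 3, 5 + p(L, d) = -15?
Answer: -56/41581 ≈ -0.0013468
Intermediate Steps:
p(L, d) = -20 (p(L, d) = -5 - 15 = -20)
m = -20
Z(g) = 1 (Z(g) = 4 - 1*3 = 4 - 3 = 1)
j(W, N) = -20 + W (j(W, N) = ((W + N) - 20) - N = ((N + W) - 20) - N = (-20 + N + W) - N = -20 + W)
j(76, O(Z(1)))/(-41581) = (-20 + 76)/(-41581) = 56*(-1/41581) = -56/41581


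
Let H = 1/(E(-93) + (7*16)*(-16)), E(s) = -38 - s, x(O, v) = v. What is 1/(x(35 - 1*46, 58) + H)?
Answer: 1737/100745 ≈ 0.017242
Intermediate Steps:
H = -1/1737 (H = 1/((-38 - 1*(-93)) + (7*16)*(-16)) = 1/((-38 + 93) + 112*(-16)) = 1/(55 - 1792) = 1/(-1737) = -1/1737 ≈ -0.00057571)
1/(x(35 - 1*46, 58) + H) = 1/(58 - 1/1737) = 1/(100745/1737) = 1737/100745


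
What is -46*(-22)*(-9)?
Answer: -9108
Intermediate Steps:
-46*(-22)*(-9) = 1012*(-9) = -9108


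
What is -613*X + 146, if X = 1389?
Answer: -851311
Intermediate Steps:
-613*X + 146 = -613*1389 + 146 = -851457 + 146 = -851311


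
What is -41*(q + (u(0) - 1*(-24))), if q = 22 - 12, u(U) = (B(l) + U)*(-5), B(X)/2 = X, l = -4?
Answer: -3034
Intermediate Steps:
B(X) = 2*X
u(U) = 40 - 5*U (u(U) = (2*(-4) + U)*(-5) = (-8 + U)*(-5) = 40 - 5*U)
q = 10
-41*(q + (u(0) - 1*(-24))) = -41*(10 + ((40 - 5*0) - 1*(-24))) = -41*(10 + ((40 + 0) + 24)) = -41*(10 + (40 + 24)) = -41*(10 + 64) = -41*74 = -3034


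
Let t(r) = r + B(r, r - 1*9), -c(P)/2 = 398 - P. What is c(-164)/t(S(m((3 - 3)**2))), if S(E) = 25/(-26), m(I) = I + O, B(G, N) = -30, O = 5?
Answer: 29224/805 ≈ 36.303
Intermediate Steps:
m(I) = 5 + I (m(I) = I + 5 = 5 + I)
c(P) = -796 + 2*P (c(P) = -2*(398 - P) = -796 + 2*P)
S(E) = -25/26 (S(E) = 25*(-1/26) = -25/26)
t(r) = -30 + r (t(r) = r - 30 = -30 + r)
c(-164)/t(S(m((3 - 3)**2))) = (-796 + 2*(-164))/(-30 - 25/26) = (-796 - 328)/(-805/26) = -1124*(-26/805) = 29224/805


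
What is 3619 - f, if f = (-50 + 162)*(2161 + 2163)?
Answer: -480669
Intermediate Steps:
f = 484288 (f = 112*4324 = 484288)
3619 - f = 3619 - 1*484288 = 3619 - 484288 = -480669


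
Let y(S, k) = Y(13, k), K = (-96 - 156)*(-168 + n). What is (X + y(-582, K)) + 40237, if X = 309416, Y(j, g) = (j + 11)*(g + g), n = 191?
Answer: 71445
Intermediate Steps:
Y(j, g) = 2*g*(11 + j) (Y(j, g) = (11 + j)*(2*g) = 2*g*(11 + j))
K = -5796 (K = (-96 - 156)*(-168 + 191) = -252*23 = -5796)
y(S, k) = 48*k (y(S, k) = 2*k*(11 + 13) = 2*k*24 = 48*k)
(X + y(-582, K)) + 40237 = (309416 + 48*(-5796)) + 40237 = (309416 - 278208) + 40237 = 31208 + 40237 = 71445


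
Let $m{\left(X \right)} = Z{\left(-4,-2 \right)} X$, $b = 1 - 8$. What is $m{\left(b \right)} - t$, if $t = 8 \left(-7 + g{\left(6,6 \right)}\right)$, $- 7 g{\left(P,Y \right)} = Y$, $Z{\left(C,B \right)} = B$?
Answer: $\frac{538}{7} \approx 76.857$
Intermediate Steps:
$g{\left(P,Y \right)} = - \frac{Y}{7}$
$t = - \frac{440}{7}$ ($t = 8 \left(-7 - \frac{6}{7}\right) = 8 \left(- \frac{55}{7}\right) = - \frac{440}{7} \approx -62.857$)
$b = -7$ ($b = 1 - 8 = -7$)
$m{\left(X \right)} = - 2 X$
$m{\left(b \right)} - t = \left(-2\right) \left(-7\right) - - \frac{440}{7} = 14 + \frac{440}{7} = \frac{538}{7}$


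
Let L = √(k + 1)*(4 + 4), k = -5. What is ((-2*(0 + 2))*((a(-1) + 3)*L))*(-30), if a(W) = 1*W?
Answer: 3840*I ≈ 3840.0*I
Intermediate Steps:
a(W) = W
L = 16*I (L = √(-5 + 1)*(4 + 4) = √(-4)*8 = (2*I)*8 = 16*I ≈ 16.0*I)
((-2*(0 + 2))*((a(-1) + 3)*L))*(-30) = ((-2*(0 + 2))*((-1 + 3)*(16*I)))*(-30) = ((-2*2)*(2*(16*I)))*(-30) = -128*I*(-30) = 3840*I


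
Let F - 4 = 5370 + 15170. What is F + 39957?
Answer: 60501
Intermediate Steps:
F = 20544 (F = 4 + (5370 + 15170) = 4 + 20540 = 20544)
F + 39957 = 20544 + 39957 = 60501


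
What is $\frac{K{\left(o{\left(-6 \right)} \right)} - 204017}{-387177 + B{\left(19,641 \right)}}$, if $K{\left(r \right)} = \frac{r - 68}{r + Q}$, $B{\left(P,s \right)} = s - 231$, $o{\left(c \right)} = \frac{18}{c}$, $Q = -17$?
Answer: $\frac{4080269}{7735340} \approx 0.52748$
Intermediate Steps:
$B{\left(P,s \right)} = -231 + s$
$K{\left(r \right)} = \frac{-68 + r}{-17 + r}$ ($K{\left(r \right)} = \frac{r - 68}{r - 17} = \frac{-68 + r}{-17 + r}$)
$\frac{K{\left(o{\left(-6 \right)} \right)} - 204017}{-387177 + B{\left(19,641 \right)}} = \frac{\frac{-68 + \frac{18}{-6}}{-17 + \frac{18}{-6}} - 204017}{-387177 + \left(-231 + 641\right)} = \frac{\frac{-68 + 18 \left(- \frac{1}{6}\right)}{-17 + 18 \left(- \frac{1}{6}\right)} - 204017}{-387177 + 410} = \frac{\frac{-68 - 3}{-17 - 3} - 204017}{-386767} = \left(\frac{1}{-20} \left(-71\right) - 204017\right) \left(- \frac{1}{386767}\right) = \left(\left(- \frac{1}{20}\right) \left(-71\right) - 204017\right) \left(- \frac{1}{386767}\right) = \left(\frac{71}{20} - 204017\right) \left(- \frac{1}{386767}\right) = \left(- \frac{4080269}{20}\right) \left(- \frac{1}{386767}\right) = \frac{4080269}{7735340}$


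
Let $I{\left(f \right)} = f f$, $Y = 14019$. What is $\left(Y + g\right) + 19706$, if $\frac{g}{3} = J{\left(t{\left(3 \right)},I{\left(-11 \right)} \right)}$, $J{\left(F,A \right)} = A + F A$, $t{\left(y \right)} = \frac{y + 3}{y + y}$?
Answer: $34451$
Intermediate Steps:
$I{\left(f \right)} = f^{2}$
$t{\left(y \right)} = \frac{3 + y}{2 y}$
$J{\left(F,A \right)} = A + A F$
$g = 726$ ($g = 3 \left(-11\right)^{2} \left(1 + \frac{3 + 3}{2 \cdot 3}\right) = 3 \cdot 121 \left(1 + \frac{1}{2} \cdot \frac{1}{3} \cdot 6\right) = 3 \cdot 121 \left(1 + 1\right) = 3 \cdot 121 \cdot 2 = 3 \cdot 242 = 726$)
$\left(Y + g\right) + 19706 = \left(14019 + 726\right) + 19706 = 14745 + 19706 = 34451$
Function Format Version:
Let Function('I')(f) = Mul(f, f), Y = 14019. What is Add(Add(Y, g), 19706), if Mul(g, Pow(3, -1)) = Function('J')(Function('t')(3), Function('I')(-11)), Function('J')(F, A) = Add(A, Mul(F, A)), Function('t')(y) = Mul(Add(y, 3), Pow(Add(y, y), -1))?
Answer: 34451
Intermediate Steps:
Function('I')(f) = Pow(f, 2)
Function('t')(y) = Mul(Rational(1, 2), Pow(y, -1), Add(3, y)) (Function('t')(y) = Mul(Add(3, y), Pow(Mul(2, y), -1)) = Mul(Add(3, y), Mul(Rational(1, 2), Pow(y, -1))) = Mul(Rational(1, 2), Pow(y, -1), Add(3, y)))
Function('J')(F, A) = Add(A, Mul(A, F))
g = 726 (g = Mul(3, Mul(Pow(-11, 2), Add(1, Mul(Rational(1, 2), Pow(3, -1), Add(3, 3))))) = Mul(3, Mul(121, Add(1, Mul(Rational(1, 2), Rational(1, 3), 6)))) = Mul(3, Mul(121, Add(1, 1))) = Mul(3, Mul(121, 2)) = Mul(3, 242) = 726)
Add(Add(Y, g), 19706) = Add(Add(14019, 726), 19706) = Add(14745, 19706) = 34451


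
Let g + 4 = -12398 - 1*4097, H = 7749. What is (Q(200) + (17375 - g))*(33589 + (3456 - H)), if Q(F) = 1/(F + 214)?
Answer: 205421164376/207 ≈ 9.9237e+8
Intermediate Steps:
g = -16499 (g = -4 + (-12398 - 1*4097) = -4 + (-12398 - 4097) = -4 - 16495 = -16499)
Q(F) = 1/(214 + F)
(Q(200) + (17375 - g))*(33589 + (3456 - H)) = (1/(214 + 200) + (17375 - 1*(-16499)))*(33589 + (3456 - 1*7749)) = (1/414 + (17375 + 16499))*(33589 + (3456 - 7749)) = (1/414 + 33874)*(33589 - 4293) = (14023837/414)*29296 = 205421164376/207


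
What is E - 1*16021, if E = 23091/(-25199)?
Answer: -403736270/25199 ≈ -16022.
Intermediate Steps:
E = -23091/25199 (E = 23091*(-1/25199) = -23091/25199 ≈ -0.91635)
E - 1*16021 = -23091/25199 - 1*16021 = -23091/25199 - 16021 = -403736270/25199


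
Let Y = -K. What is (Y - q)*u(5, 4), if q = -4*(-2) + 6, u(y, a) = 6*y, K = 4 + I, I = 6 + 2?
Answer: -780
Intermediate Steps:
I = 8
K = 12 (K = 4 + 8 = 12)
q = 14 (q = 8 + 6 = 14)
Y = -12 (Y = -1*12 = -12)
(Y - q)*u(5, 4) = (-12 - 1*14)*(6*5) = (-12 - 14)*30 = -26*30 = -780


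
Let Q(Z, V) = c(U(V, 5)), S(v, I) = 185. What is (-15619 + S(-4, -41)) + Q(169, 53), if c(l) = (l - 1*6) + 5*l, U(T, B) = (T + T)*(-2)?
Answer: -16712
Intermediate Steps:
U(T, B) = -4*T (U(T, B) = (2*T)*(-2) = -4*T)
c(l) = -6 + 6*l (c(l) = (l - 6) + 5*l = (-6 + l) + 5*l = -6 + 6*l)
Q(Z, V) = -6 - 24*V (Q(Z, V) = -6 + 6*(-4*V) = -6 - 24*V)
(-15619 + S(-4, -41)) + Q(169, 53) = (-15619 + 185) + (-6 - 24*53) = -15434 + (-6 - 1272) = -15434 - 1278 = -16712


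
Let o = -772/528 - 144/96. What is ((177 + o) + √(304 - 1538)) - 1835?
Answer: -219247/132 + I*√1234 ≈ -1661.0 + 35.128*I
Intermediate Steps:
o = -391/132 (o = -772*1/528 - 144*1/96 = -193/132 - 3/2 = -391/132 ≈ -2.9621)
((177 + o) + √(304 - 1538)) - 1835 = ((177 - 391/132) + √(304 - 1538)) - 1835 = (22973/132 + √(-1234)) - 1835 = (22973/132 + I*√1234) - 1835 = -219247/132 + I*√1234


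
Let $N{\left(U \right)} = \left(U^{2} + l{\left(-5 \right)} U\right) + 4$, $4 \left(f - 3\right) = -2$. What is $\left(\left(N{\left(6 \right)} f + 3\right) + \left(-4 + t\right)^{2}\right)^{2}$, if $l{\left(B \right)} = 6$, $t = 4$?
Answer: $37249$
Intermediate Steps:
$f = \frac{5}{2}$ ($f = 3 + \frac{1}{4} \left(-2\right) = 3 - \frac{1}{2} = \frac{5}{2} \approx 2.5$)
$N{\left(U \right)} = 4 + U^{2} + 6 U$ ($N{\left(U \right)} = \left(U^{2} + 6 U\right) + 4 = 4 + U^{2} + 6 U$)
$\left(\left(N{\left(6 \right)} f + 3\right) + \left(-4 + t\right)^{2}\right)^{2} = \left(\left(\left(4 + 6^{2} + 6 \cdot 6\right) \frac{5}{2} + 3\right) + \left(-4 + 4\right)^{2}\right)^{2} = \left(\left(\left(4 + 36 + 36\right) \frac{5}{2} + 3\right) + 0^{2}\right)^{2} = \left(\left(76 \cdot \frac{5}{2} + 3\right) + 0\right)^{2} = \left(\left(190 + 3\right) + 0\right)^{2} = \left(193 + 0\right)^{2} = 193^{2} = 37249$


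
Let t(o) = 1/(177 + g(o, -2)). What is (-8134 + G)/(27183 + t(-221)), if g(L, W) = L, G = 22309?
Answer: 623700/1196051 ≈ 0.52147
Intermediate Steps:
t(o) = 1/(177 + o)
(-8134 + G)/(27183 + t(-221)) = (-8134 + 22309)/(27183 + 1/(177 - 221)) = 14175/(27183 + 1/(-44)) = 14175/(27183 - 1/44) = 14175/(1196051/44) = 14175*(44/1196051) = 623700/1196051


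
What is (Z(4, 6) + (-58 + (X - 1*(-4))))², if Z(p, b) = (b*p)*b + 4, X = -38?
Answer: 3136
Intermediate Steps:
Z(p, b) = 4 + p*b² (Z(p, b) = p*b² + 4 = 4 + p*b²)
(Z(4, 6) + (-58 + (X - 1*(-4))))² = ((4 + 4*6²) + (-58 + (-38 - 1*(-4))))² = ((4 + 4*36) + (-58 + (-38 + 4)))² = ((4 + 144) + (-58 - 34))² = (148 - 92)² = 56² = 3136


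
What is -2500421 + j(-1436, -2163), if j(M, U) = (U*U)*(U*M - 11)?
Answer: 14531899492012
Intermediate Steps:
j(M, U) = U²*(-11 + M*U) (j(M, U) = U²*(M*U - 11) = U²*(-11 + M*U))
-2500421 + j(-1436, -2163) = -2500421 + (-2163)²*(-11 - 1436*(-2163)) = -2500421 + 4678569*(-11 + 3106068) = -2500421 + 4678569*3106057 = -2500421 + 14531901992433 = 14531899492012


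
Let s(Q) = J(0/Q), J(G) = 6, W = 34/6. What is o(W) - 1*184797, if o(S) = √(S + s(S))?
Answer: -184797 + √105/3 ≈ -1.8479e+5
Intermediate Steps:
W = 17/3 (W = 34*(⅙) = 17/3 ≈ 5.6667)
s(Q) = 6
o(S) = √(6 + S) (o(S) = √(S + 6) = √(6 + S))
o(W) - 1*184797 = √(6 + 17/3) - 1*184797 = √(35/3) - 184797 = √105/3 - 184797 = -184797 + √105/3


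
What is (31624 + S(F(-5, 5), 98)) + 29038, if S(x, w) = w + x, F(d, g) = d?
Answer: 60755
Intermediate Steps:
(31624 + S(F(-5, 5), 98)) + 29038 = (31624 + (98 - 5)) + 29038 = (31624 + 93) + 29038 = 31717 + 29038 = 60755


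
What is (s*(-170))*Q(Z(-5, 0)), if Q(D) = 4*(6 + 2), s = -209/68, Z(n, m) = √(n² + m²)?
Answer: 16720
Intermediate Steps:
Z(n, m) = √(m² + n²)
s = -209/68 (s = -209*1/68 = -209/68 ≈ -3.0735)
Q(D) = 32 (Q(D) = 4*8 = 32)
(s*(-170))*Q(Z(-5, 0)) = -209/68*(-170)*32 = (1045/2)*32 = 16720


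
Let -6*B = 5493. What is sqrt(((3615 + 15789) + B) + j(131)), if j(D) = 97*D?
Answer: sqrt(124782)/2 ≈ 176.62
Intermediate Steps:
B = -1831/2 (B = -1/6*5493 = -1831/2 ≈ -915.50)
sqrt(((3615 + 15789) + B) + j(131)) = sqrt(((3615 + 15789) - 1831/2) + 97*131) = sqrt((19404 - 1831/2) + 12707) = sqrt(36977/2 + 12707) = sqrt(62391/2) = sqrt(124782)/2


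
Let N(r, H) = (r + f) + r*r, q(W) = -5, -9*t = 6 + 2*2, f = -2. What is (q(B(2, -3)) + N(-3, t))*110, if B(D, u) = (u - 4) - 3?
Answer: -110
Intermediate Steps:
B(D, u) = -7 + u (B(D, u) = (-4 + u) - 3 = -7 + u)
t = -10/9 (t = -(6 + 2*2)/9 = -(6 + 4)/9 = -⅑*10 = -10/9 ≈ -1.1111)
N(r, H) = -2 + r + r² (N(r, H) = (r - 2) + r*r = (-2 + r) + r² = -2 + r + r²)
(q(B(2, -3)) + N(-3, t))*110 = (-5 + (-2 - 3 + (-3)²))*110 = (-5 + (-2 - 3 + 9))*110 = (-5 + 4)*110 = -1*110 = -110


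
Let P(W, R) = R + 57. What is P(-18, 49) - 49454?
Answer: -49348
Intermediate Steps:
P(W, R) = 57 + R
P(-18, 49) - 49454 = (57 + 49) - 49454 = 106 - 49454 = -49348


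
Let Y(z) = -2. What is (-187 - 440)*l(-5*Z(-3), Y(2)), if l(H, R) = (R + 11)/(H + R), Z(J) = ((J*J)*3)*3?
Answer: 513/37 ≈ 13.865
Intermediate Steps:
Z(J) = 9*J² (Z(J) = (J²*3)*3 = (3*J²)*3 = 9*J²)
l(H, R) = (11 + R)/(H + R)
(-187 - 440)*l(-5*Z(-3), Y(2)) = (-187 - 440)*((11 - 2)/(-45*(-3)² - 2)) = -627*9/(-45*9 - 2) = -627*9/(-5*81 - 2) = -627*9/(-405 - 2) = -627*9/(-407) = -(-57)*9/37 = -627*(-9/407) = 513/37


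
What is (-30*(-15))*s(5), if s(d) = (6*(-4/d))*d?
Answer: -10800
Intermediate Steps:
s(d) = -24 (s(d) = (-24/d)*d = -24)
(-30*(-15))*s(5) = -30*(-15)*(-24) = 450*(-24) = -10800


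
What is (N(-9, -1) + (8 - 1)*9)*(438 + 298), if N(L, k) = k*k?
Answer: 47104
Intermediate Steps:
N(L, k) = k²
(N(-9, -1) + (8 - 1)*9)*(438 + 298) = ((-1)² + (8 - 1)*9)*(438 + 298) = (1 + 7*9)*736 = (1 + 63)*736 = 64*736 = 47104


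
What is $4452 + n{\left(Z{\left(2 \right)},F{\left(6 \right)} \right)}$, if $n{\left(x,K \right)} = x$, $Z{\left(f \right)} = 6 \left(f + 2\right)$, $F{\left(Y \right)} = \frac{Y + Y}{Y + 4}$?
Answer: $4476$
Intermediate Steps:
$F{\left(Y \right)} = \frac{2 Y}{4 + Y}$
$Z{\left(f \right)} = 12 + 6 f$ ($Z{\left(f \right)} = 6 \left(2 + f\right) = 12 + 6 f$)
$4452 + n{\left(Z{\left(2 \right)},F{\left(6 \right)} \right)} = 4452 + \left(12 + 6 \cdot 2\right) = 4452 + \left(12 + 12\right) = 4452 + 24 = 4476$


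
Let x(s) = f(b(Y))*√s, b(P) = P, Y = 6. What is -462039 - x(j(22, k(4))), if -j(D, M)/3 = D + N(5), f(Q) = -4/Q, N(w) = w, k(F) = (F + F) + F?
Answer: -462039 + 6*I ≈ -4.6204e+5 + 6.0*I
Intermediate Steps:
k(F) = 3*F (k(F) = 2*F + F = 3*F)
j(D, M) = -15 - 3*D (j(D, M) = -3*(D + 5) = -3*(5 + D) = -15 - 3*D)
x(s) = -2*√s/3 (x(s) = (-4/6)*√s = (-4*⅙)*√s = -2*√s/3)
-462039 - x(j(22, k(4))) = -462039 - (-2)*√(-15 - 3*22)/3 = -462039 - (-2)*√(-15 - 66)/3 = -462039 - (-2)*√(-81)/3 = -462039 - (-2)*9*I/3 = -462039 - (-6)*I = -462039 + 6*I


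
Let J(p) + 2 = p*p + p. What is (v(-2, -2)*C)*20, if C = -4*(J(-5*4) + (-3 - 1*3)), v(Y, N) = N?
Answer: 59520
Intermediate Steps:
J(p) = -2 + p + p**2 (J(p) = -2 + (p*p + p) = -2 + (p**2 + p) = -2 + (p + p**2) = -2 + p + p**2)
C = -1488 (C = -4*((-2 - 5*4 + (-5*4)**2) + (-3 - 1*3)) = -4*((-2 - 20 + (-20)**2) + (-3 - 3)) = -4*((-2 - 20 + 400) - 6) = -4*(378 - 6) = -4*372 = -1488)
(v(-2, -2)*C)*20 = -2*(-1488)*20 = 2976*20 = 59520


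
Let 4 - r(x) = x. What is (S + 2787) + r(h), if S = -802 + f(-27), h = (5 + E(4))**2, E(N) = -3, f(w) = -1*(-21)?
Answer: 2006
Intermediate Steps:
f(w) = 21
h = 4 (h = (5 - 3)**2 = 2**2 = 4)
r(x) = 4 - x
S = -781 (S = -802 + 21 = -781)
(S + 2787) + r(h) = (-781 + 2787) + (4 - 1*4) = 2006 + (4 - 4) = 2006 + 0 = 2006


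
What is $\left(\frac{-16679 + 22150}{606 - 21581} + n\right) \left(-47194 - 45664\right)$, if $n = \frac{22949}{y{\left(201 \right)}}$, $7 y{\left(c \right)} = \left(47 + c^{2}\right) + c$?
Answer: $- \frac{41747580458724}{121801825} \approx -3.4275 \cdot 10^{5}$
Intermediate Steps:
$y{\left(c \right)} = \frac{47}{7} + \frac{c}{7} + \frac{c^{2}}{7}$ ($y{\left(c \right)} = \frac{\left(47 + c^{2}\right) + c}{7} = \frac{47 + c + c^{2}}{7} = \frac{47}{7} + \frac{c}{7} + \frac{c^{2}}{7}$)
$n = \frac{22949}{5807}$ ($n = \frac{22949}{\frac{47}{7} + \frac{1}{7} \cdot 201 + \frac{201^{2}}{7}} = \frac{22949}{\frac{47}{7} + \frac{201}{7} + \frac{1}{7} \cdot 40401} = \frac{22949}{\frac{47}{7} + \frac{201}{7} + \frac{40401}{7}} = \frac{22949}{5807} \approx 3.952$)
$\left(\frac{-16679 + 22150}{606 - 21581} + n\right) \left(-47194 - 45664\right) = \left(\frac{-16679 + 22150}{606 - 21581} + \frac{22949}{5807}\right) \left(-47194 - 45664\right) = \left(\frac{5471}{-20975} + \frac{22949}{5807}\right) \left(-92858\right) = \left(5471 \left(- \frac{1}{20975}\right) + \frac{22949}{5807}\right) \left(-92858\right) = \left(- \frac{5471}{20975} + \frac{22949}{5807}\right) \left(-92858\right) = \frac{449585178}{121801825} \left(-92858\right) = - \frac{41747580458724}{121801825}$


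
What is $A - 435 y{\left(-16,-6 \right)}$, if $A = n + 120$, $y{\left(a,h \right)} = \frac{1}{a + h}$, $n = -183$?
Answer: $- \frac{951}{22} \approx -43.227$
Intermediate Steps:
$A = -63$ ($A = -183 + 120 = -63$)
$A - 435 y{\left(-16,-6 \right)} = -63 - \frac{435}{-16 - 6} = -63 - \frac{435}{-22} = -63 - - \frac{435}{22} = -63 + \frac{435}{22} = - \frac{951}{22}$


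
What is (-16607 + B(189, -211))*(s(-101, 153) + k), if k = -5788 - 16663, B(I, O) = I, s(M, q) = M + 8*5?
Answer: 369602016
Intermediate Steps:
s(M, q) = 40 + M (s(M, q) = M + 40 = 40 + M)
k = -22451
(-16607 + B(189, -211))*(s(-101, 153) + k) = (-16607 + 189)*((40 - 101) - 22451) = -16418*(-61 - 22451) = -16418*(-22512) = 369602016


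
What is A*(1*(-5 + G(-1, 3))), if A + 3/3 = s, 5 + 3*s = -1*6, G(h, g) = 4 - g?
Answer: 56/3 ≈ 18.667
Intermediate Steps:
s = -11/3 (s = -5/3 + (-1*6)/3 = -5/3 + (⅓)*(-6) = -5/3 - 2 = -11/3 ≈ -3.6667)
A = -14/3 (A = -1 - 11/3 = -14/3 ≈ -4.6667)
A*(1*(-5 + G(-1, 3))) = -14*(-5 + (4 - 1*3))/3 = -14*(-5 + (4 - 3))/3 = -14*(-5 + 1)/3 = -14*(-4)/3 = -14/3*(-4) = 56/3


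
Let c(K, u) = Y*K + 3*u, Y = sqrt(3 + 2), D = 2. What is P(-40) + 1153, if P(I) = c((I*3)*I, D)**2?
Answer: 115201189 + 57600*sqrt(5) ≈ 1.1533e+8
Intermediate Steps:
Y = sqrt(5) ≈ 2.2361
c(K, u) = 3*u + K*sqrt(5) (c(K, u) = sqrt(5)*K + 3*u = K*sqrt(5) + 3*u = 3*u + K*sqrt(5))
P(I) = (6 + 3*sqrt(5)*I**2)**2 (P(I) = (3*2 + ((I*3)*I)*sqrt(5))**2 = (6 + ((3*I)*I)*sqrt(5))**2 = (6 + (3*I**2)*sqrt(5))**2 = (6 + 3*sqrt(5)*I**2)**2)
P(-40) + 1153 = 9*(2 + sqrt(5)*(-40)**2)**2 + 1153 = 9*(2 + sqrt(5)*1600)**2 + 1153 = 9*(2 + 1600*sqrt(5))**2 + 1153 = 1153 + 9*(2 + 1600*sqrt(5))**2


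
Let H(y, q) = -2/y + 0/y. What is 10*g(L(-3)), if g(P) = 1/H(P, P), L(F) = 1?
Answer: -5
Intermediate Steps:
H(y, q) = -2/y (H(y, q) = -2/y + 0 = -2/y)
g(P) = -P/2 (g(P) = 1/(-2/P) = -P/2)
10*g(L(-3)) = 10*(-½*1) = 10*(-½) = -5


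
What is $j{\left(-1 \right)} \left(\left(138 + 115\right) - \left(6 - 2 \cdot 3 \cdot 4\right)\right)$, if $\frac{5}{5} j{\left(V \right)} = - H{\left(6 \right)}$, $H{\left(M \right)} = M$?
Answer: $-1626$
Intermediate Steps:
$j{\left(V \right)} = -6$ ($j{\left(V \right)} = \left(-1\right) 6 = -6$)
$j{\left(-1 \right)} \left(\left(138 + 115\right) - \left(6 - 2 \cdot 3 \cdot 4\right)\right) = - 6 \left(\left(138 + 115\right) - \left(6 - 2 \cdot 3 \cdot 4\right)\right) = - 6 \left(253 + \left(-6 + 2 \cdot 12\right)\right) = - 6 \left(253 + \left(-6 + 24\right)\right) = - 6 \left(253 + 18\right) = \left(-6\right) 271 = -1626$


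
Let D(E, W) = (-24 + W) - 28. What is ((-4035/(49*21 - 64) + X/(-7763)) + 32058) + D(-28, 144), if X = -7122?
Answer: 48164136655/1498259 ≈ 32147.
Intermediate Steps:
D(E, W) = -52 + W
((-4035/(49*21 - 64) + X/(-7763)) + 32058) + D(-28, 144) = ((-4035/(49*21 - 64) - 7122/(-7763)) + 32058) + (-52 + 144) = ((-4035/(1029 - 64) - 7122*(-1/7763)) + 32058) + 92 = ((-4035/965 + 7122/7763) + 32058) + 92 = ((-4035*1/965 + 7122/7763) + 32058) + 92 = ((-807/193 + 7122/7763) + 32058) + 92 = (-4890195/1498259 + 32058) + 92 = 48026296827/1498259 + 92 = 48164136655/1498259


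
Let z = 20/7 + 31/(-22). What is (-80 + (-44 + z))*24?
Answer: -226476/77 ≈ -2941.2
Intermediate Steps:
z = 223/154 (z = 20*(⅐) + 31*(-1/22) = 20/7 - 31/22 = 223/154 ≈ 1.4481)
(-80 + (-44 + z))*24 = (-80 + (-44 + 223/154))*24 = (-80 - 6553/154)*24 = -18873/154*24 = -226476/77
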